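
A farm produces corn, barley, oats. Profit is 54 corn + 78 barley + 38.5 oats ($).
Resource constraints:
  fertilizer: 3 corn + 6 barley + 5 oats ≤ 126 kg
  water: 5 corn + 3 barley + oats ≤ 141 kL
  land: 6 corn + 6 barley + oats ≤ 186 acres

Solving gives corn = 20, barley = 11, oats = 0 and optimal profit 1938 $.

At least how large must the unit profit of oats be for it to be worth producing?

45

Check each constraint at x*: fertilizer 126/126 (tight); water 133/141 (slack 8); land 186/186 (tight).
Since water is not tight, its dual is 0.
Dual feasibility on the basic columns requires 3·y_fertilizer + 6·y_land = 54, 6·y_fertilizer + 6·y_land = 78.
Solving: y_fertilizer = 8, y_land = 5.
oats enters the basis when its profit ≥ yᵀa₃ = 8·5 + 5·1 = 45.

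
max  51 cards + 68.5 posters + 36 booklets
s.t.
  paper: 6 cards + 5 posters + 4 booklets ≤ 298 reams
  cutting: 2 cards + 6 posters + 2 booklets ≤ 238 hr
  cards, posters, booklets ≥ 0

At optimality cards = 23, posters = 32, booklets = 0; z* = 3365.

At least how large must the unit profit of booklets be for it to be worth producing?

38

Check each constraint at x*: paper 298/298 (tight); cutting 238/238 (tight).
Dual feasibility on the basic columns requires 6·y_paper + 2·y_cutting = 51, 5·y_paper + 6·y_cutting = 68.5.
Solving: y_paper = 6.5, y_cutting = 6.
booklets enters the basis when its profit ≥ yᵀa₃ = 6.5·4 + 6·2 = 38.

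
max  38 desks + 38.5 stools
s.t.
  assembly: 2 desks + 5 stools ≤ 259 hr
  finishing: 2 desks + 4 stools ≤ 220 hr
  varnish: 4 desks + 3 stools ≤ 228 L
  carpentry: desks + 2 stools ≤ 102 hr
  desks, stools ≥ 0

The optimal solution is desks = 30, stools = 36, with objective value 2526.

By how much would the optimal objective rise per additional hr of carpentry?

At the optimum: assembly uses 240 of 259 (slack = 19); finishing uses 204 of 220 (slack = 16); varnish uses 228 of 228 (binding); carpentry uses 102 of 102 (binding).
Slack constraints have shadow price 0 (complementary slackness).
From A_Bᵀ y = c: 4·y_varnish + 1·y_carpentry = 38; 3·y_varnish + 2·y_carpentry = 38.5.
→ y_varnish = 7.5 and y_carpentry = 8.
Shadow price of carpentry = 8.

8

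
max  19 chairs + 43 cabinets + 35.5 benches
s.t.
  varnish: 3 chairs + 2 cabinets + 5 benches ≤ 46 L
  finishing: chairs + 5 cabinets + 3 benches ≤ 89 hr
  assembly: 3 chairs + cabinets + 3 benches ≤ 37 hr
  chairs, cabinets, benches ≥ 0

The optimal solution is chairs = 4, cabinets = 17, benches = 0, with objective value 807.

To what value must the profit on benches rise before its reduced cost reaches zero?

Binding: varnish and finishing. Non-binding: assembly (8 unused).
By complementary slackness, y = 0 for the non-binding constraint.
The binding rows give the dual system: 3·y_varnish + 1·y_finishing = 19 and 2·y_varnish + 5·y_finishing = 43.
→ y_varnish = 4 and y_finishing = 7.
benches enters the basis when its profit ≥ yᵀa₃ = 4·5 + 7·3 = 41.

41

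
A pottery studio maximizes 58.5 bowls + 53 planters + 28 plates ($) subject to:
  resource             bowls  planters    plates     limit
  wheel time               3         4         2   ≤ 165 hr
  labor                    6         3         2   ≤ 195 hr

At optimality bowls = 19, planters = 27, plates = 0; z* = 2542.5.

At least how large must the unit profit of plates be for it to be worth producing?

29

Check each constraint at x*: wheel time 165/165 (tight); labor 195/195 (tight).
Dual feasibility on the basic columns requires 3·y_wheel time + 6·y_labor = 58.5, 4·y_wheel time + 3·y_labor = 53.
→ y_wheel time = 9.5 and y_labor = 5.
plates enters the basis when its profit ≥ yᵀa₃ = 9.5·2 + 5·2 = 29.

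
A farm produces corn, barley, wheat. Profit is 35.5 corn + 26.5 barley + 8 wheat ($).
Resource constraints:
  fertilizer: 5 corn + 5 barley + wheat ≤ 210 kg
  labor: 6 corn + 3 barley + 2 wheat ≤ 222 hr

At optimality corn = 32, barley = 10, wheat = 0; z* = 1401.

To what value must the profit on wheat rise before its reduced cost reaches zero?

9.5

Check each constraint at x*: fertilizer 210/210 (tight); labor 222/222 (tight).
Dual feasibility on the basic columns requires 5·y_fertilizer + 6·y_labor = 35.5, 5·y_fertilizer + 3·y_labor = 26.5.
This yields shadow prices y_fertilizer = 3.5, y_labor = 3.
wheat enters the basis when its profit ≥ yᵀa₃ = 3.5·1 + 3·2 = 9.5.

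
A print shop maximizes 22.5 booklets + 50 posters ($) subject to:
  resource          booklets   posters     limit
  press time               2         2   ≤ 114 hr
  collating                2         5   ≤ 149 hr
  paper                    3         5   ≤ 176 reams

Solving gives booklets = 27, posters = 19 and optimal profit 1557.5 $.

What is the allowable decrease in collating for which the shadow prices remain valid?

Binding constraints: collating, paper. The basis is B = [[2,5],[3,5]] with det -5.
Per unit decrease in collating, x* moves by d = (1, -0.6).
The basis stays optimal until press time becomes binding; allowable decrease = 27.5 hr.

27.5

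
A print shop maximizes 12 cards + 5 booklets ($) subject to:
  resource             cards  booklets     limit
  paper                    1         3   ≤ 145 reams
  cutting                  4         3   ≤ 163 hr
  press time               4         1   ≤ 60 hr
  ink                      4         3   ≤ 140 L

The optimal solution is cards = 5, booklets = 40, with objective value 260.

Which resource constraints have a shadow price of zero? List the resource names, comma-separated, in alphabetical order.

paper: 125/145 (slack 20)
cutting: 140/163 (slack 23)
press time: 60/60 (binding)
ink: 140/140 (binding)
By complementary slackness, a constraint with positive slack has shadow price 0 → cutting, paper.

cutting, paper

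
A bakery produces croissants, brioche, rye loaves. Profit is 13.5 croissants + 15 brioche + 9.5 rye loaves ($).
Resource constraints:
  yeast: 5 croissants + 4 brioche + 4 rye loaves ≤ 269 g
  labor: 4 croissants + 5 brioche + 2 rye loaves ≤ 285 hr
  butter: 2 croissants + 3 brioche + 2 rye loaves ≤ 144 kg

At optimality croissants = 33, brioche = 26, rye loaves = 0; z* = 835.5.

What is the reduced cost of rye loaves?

Binding: yeast and butter. Non-binding: labor (23 unused).
Since labor is not tight, its dual is 0.
The binding rows give the dual system: 5·y_yeast + 2·y_butter = 13.5 and 4·y_yeast + 3·y_butter = 15.
Solving: y_yeast = 1.5, y_butter = 3.
Reduced cost of rye loaves: c₃ − yᵀa₃ = 9.5 − (1.5·4 + 3·2) = 9.5 − 12 = -2.5.

-2.5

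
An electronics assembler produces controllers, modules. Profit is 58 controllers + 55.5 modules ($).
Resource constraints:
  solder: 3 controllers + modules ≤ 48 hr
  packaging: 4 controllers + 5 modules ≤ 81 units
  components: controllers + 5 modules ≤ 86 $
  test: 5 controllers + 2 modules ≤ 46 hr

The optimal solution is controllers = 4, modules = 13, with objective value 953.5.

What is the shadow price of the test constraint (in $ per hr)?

At the optimum: solder uses 25 of 48 (slack = 23); packaging uses 81 of 81 (binding); components uses 69 of 86 (slack = 17); test uses 46 of 46 (binding).
Slack constraints have shadow price 0 (complementary slackness).
Dual feasibility on the basic columns requires 4·y_packaging + 5·y_test = 58, 5·y_packaging + 2·y_test = 55.5.
→ y_packaging = 9.5 and y_test = 4.
Shadow price of test = 4.

4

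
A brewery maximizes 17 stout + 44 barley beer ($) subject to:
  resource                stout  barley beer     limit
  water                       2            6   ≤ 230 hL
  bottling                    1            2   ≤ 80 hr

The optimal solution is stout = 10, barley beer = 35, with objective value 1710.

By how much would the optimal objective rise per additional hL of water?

5

Check each constraint at x*: water 230/230 (tight); bottling 80/80 (tight).
From A_Bᵀ y = c: 2·y_water + 1·y_bottling = 17; 6·y_water + 2·y_bottling = 44.
This yields shadow prices y_water = 5, y_bottling = 7.
Shadow price of water = 5.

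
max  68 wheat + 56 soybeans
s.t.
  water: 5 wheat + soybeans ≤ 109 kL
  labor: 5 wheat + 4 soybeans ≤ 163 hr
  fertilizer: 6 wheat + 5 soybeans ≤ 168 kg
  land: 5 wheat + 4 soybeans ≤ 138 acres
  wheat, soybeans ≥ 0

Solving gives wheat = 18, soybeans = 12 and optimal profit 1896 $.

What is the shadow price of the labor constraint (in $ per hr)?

At the optimum: water uses 102 of 109 (slack = 7); labor uses 138 of 163 (slack = 25); fertilizer uses 168 of 168 (binding); land uses 138 of 138 (binding).
Slack constraints have shadow price 0 (complementary slackness).
From A_Bᵀ y = c: 6·y_fertilizer + 5·y_land = 68; 5·y_fertilizer + 4·y_land = 56.
This yields shadow prices y_fertilizer = 8, y_land = 4.
Shadow price of labor = 0.

0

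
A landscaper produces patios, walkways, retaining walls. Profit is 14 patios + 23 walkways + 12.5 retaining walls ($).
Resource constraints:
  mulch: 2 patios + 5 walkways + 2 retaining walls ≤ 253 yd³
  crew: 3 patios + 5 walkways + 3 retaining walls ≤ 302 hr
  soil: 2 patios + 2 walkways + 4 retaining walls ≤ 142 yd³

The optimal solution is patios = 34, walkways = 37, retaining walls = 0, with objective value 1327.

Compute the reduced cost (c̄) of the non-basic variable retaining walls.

Binding: mulch and soil. Non-binding: crew (15 unused).
By complementary slackness, y = 0 for the non-binding constraint.
From A_Bᵀ y = c: 2·y_mulch + 2·y_soil = 14; 5·y_mulch + 2·y_soil = 23.
→ y_mulch = 3 and y_soil = 4.
Reduced cost of retaining walls: c₃ − yᵀa₃ = 12.5 − (3·2 + 4·4) = 12.5 − 22 = -9.5.

-9.5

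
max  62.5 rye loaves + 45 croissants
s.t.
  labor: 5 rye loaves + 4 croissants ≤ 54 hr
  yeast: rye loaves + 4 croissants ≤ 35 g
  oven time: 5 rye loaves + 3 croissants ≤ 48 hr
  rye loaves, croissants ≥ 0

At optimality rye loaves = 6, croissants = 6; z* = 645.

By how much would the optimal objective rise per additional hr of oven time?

5

Check each constraint at x*: labor 54/54 (tight); yeast 30/35 (slack 5); oven time 48/48 (tight).
Slack constraints have shadow price 0 (complementary slackness).
The binding rows give the dual system: 5·y_labor + 5·y_oven time = 62.5 and 4·y_labor + 3·y_oven time = 45.
This yields shadow prices y_labor = 7.5, y_oven time = 5.
Shadow price of oven time = 5.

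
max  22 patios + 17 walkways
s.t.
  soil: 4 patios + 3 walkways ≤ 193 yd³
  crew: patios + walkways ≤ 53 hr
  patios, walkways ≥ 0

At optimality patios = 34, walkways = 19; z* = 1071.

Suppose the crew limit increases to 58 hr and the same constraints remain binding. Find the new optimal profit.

1081

Check each constraint at x*: soil 193/193 (tight); crew 53/53 (tight).
Dual feasibility on the basic columns requires 4·y_soil + 1·y_crew = 22, 3·y_soil + 1·y_crew = 17.
Solving: y_soil = 5, y_crew = 2.
Δz = y_crew·Δb = 2 × (5) = 10, so new z* = 1071 + 10 = 1081.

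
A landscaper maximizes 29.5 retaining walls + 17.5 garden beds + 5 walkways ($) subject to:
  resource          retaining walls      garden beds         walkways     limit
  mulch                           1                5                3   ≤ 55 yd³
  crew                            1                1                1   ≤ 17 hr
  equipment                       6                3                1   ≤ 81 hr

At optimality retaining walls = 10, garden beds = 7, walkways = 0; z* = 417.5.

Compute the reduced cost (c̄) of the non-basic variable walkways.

-4.5

Check each constraint at x*: mulch 45/55 (slack 10); crew 17/17 (tight); equipment 81/81 (tight).
Since mulch is not tight, its dual is 0.
Dual feasibility on the basic columns requires 1·y_crew + 6·y_equipment = 29.5, 1·y_crew + 3·y_equipment = 17.5.
This yields shadow prices y_crew = 5.5, y_equipment = 4.
Reduced cost of walkways: c₃ − yᵀa₃ = 5 − (5.5·1 + 4·1) = 5 − 9.5 = -4.5.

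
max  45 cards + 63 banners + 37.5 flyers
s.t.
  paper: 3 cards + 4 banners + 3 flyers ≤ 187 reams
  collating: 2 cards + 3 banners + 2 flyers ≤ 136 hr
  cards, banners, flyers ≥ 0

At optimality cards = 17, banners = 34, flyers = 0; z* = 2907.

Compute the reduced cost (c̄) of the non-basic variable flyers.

-7.5

Both paper and collating are binding at x*.
From A_Bᵀ y = c: 3·y_paper + 2·y_collating = 45; 4·y_paper + 3·y_collating = 63.
Solving: y_paper = 9, y_collating = 9.
Reduced cost of flyers: c₃ − yᵀa₃ = 37.5 − (9·3 + 9·2) = 37.5 − 45 = -7.5.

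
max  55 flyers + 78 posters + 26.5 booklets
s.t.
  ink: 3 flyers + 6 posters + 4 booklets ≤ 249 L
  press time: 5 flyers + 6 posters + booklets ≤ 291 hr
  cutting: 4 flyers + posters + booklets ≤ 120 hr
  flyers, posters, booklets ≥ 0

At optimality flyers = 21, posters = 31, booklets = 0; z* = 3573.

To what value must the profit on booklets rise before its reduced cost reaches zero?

28

At the optimum: ink uses 249 of 249 (binding); press time uses 291 of 291 (binding); cutting uses 115 of 120 (slack = 5).
By complementary slackness, y = 0 for the non-binding constraint.
From A_Bᵀ y = c: 3·y_ink + 5·y_press time = 55; 6·y_ink + 6·y_press time = 78.
This yields shadow prices y_ink = 5, y_press time = 8.
booklets enters the basis when its profit ≥ yᵀa₃ = 5·4 + 8·1 = 28.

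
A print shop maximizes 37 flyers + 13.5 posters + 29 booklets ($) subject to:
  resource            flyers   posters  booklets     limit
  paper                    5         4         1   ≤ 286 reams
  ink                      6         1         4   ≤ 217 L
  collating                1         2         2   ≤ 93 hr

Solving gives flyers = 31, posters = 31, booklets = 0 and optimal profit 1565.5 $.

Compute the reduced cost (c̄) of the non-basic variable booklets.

At the optimum: paper uses 279 of 286 (slack = 7); ink uses 217 of 217 (binding); collating uses 93 of 93 (binding).
Slack constraints have shadow price 0 (complementary slackness).
From A_Bᵀ y = c: 6·y_ink + 1·y_collating = 37; 1·y_ink + 2·y_collating = 13.5.
→ y_ink = 5.5 and y_collating = 4.
Reduced cost of booklets: c₃ − yᵀa₃ = 29 − (5.5·4 + 4·2) = 29 − 30 = -1.

-1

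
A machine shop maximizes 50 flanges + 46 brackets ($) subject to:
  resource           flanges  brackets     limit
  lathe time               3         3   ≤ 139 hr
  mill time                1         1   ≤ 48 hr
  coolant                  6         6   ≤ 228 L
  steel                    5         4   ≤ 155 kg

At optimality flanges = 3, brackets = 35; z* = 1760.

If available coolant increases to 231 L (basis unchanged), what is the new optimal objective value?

Check each constraint at x*: lathe time 114/139 (slack 25); mill time 38/48 (slack 10); coolant 228/228 (tight); steel 155/155 (tight).
Since lathe time, mill time are not tight, their duals are 0.
From A_Bᵀ y = c: 6·y_coolant + 5·y_steel = 50; 6·y_coolant + 4·y_steel = 46.
→ y_coolant = 5 and y_steel = 4.
Δz = y_coolant·Δb = 5 × (3) = 15, so new z* = 1760 + 15 = 1775.

1775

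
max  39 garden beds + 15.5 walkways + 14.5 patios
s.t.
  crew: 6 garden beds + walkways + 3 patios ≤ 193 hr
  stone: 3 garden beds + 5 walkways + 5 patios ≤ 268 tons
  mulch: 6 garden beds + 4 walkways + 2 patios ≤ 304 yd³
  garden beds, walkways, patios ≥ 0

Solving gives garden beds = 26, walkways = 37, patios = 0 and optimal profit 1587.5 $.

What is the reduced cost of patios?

-2

Check each constraint at x*: crew 193/193 (tight); stone 263/268 (slack 5); mulch 304/304 (tight).
By complementary slackness, y = 0 for the non-binding constraint.
From A_Bᵀ y = c: 6·y_crew + 6·y_mulch = 39; 1·y_crew + 4·y_mulch = 15.5.
→ y_crew = 3.5 and y_mulch = 3.
Reduced cost of patios: c₃ − yᵀa₃ = 14.5 − (3.5·3 + 3·2) = 14.5 − 16.5 = -2.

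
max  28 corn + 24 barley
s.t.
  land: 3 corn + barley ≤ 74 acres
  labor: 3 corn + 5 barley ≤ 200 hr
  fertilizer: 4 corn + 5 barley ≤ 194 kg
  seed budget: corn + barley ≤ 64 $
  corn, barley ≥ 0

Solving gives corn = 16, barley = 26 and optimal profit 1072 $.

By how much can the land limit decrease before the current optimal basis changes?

35.2

Binding constraints: land, fertilizer. The basis is B = [[3,1],[4,5]] with det 11.
Per unit decrease in land, x* moves by d = (-0.4545, 0.3636).
The basis stays optimal until corn reaches 0; allowable decrease = 35.2 acres.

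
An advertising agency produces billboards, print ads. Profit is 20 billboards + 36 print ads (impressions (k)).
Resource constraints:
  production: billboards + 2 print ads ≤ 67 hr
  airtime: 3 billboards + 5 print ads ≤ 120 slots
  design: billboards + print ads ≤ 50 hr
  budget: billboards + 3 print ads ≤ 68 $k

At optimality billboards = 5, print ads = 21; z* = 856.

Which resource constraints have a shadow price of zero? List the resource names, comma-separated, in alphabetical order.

production: 47/67 (slack 20)
airtime: 120/120 (binding)
design: 26/50 (slack 24)
budget: 68/68 (binding)
By complementary slackness, a constraint with positive slack has shadow price 0 → design, production.

design, production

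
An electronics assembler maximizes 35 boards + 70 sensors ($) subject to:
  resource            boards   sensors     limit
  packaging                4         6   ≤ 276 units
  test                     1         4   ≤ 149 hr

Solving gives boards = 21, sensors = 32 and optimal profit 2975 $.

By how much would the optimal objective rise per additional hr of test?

7

At the optimum: packaging uses 276 of 276 (binding); test uses 149 of 149 (binding).
The binding rows give the dual system: 4·y_packaging + 1·y_test = 35 and 6·y_packaging + 4·y_test = 70.
Solving: y_packaging = 7, y_test = 7.
Shadow price of test = 7.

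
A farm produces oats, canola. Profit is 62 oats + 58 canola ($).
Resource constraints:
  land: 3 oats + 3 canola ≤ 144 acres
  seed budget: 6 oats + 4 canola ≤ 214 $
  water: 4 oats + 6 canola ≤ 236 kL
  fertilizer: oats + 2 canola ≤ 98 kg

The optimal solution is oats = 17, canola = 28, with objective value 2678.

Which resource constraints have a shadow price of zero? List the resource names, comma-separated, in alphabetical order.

fertilizer, land

land: 135/144 (slack 9)
seed budget: 214/214 (binding)
water: 236/236 (binding)
fertilizer: 73/98 (slack 25)
By complementary slackness, a constraint with positive slack has shadow price 0 → fertilizer, land.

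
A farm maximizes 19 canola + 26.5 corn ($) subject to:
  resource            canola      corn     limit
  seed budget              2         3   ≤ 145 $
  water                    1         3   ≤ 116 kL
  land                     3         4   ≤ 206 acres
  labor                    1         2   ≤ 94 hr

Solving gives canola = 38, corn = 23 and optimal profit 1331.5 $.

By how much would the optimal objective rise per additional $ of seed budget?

Check each constraint at x*: seed budget 145/145 (tight); water 107/116 (slack 9); land 206/206 (tight); labor 84/94 (slack 10).
Slack constraints have shadow price 0 (complementary slackness).
Dual feasibility on the basic columns requires 2·y_seed budget + 3·y_land = 19, 3·y_seed budget + 4·y_land = 26.5.
Solving: y_seed budget = 3.5, y_land = 4.
Shadow price of seed budget = 3.5.

3.5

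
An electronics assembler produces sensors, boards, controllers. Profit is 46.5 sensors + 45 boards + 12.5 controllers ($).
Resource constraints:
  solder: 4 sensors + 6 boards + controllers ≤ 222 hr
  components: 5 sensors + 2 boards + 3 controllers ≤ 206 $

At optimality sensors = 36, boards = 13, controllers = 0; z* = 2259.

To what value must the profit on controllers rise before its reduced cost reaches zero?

19.5

At the optimum: solder uses 222 of 222 (binding); components uses 206 of 206 (binding).
Dual feasibility on the basic columns requires 4·y_solder + 5·y_components = 46.5, 6·y_solder + 2·y_components = 45.
Solving: y_solder = 6, y_components = 4.5.
controllers enters the basis when its profit ≥ yᵀa₃ = 6·1 + 4.5·3 = 19.5.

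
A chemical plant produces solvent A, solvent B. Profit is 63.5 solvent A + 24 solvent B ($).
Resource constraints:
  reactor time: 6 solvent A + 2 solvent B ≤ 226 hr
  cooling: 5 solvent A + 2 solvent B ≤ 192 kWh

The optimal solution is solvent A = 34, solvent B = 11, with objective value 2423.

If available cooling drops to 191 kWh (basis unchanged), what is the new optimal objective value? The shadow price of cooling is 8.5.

2414.5

Δb = -1, so new z* = 2423 + (8.5)·(-1) = 2423 − 8.5 = 2414.5.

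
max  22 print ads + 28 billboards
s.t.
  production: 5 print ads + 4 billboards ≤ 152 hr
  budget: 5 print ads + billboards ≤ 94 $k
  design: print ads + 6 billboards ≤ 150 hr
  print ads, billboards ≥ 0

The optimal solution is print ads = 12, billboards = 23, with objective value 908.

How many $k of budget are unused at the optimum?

budget used = 5·12 + 1·23 = 83; slack = 94 − 83 = 11.

11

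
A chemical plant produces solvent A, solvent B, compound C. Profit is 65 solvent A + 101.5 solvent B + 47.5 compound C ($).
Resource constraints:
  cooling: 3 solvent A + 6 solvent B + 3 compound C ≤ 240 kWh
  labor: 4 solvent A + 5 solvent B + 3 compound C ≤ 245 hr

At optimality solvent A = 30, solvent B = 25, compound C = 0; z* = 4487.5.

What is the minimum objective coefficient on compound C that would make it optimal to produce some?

Check each constraint at x*: cooling 240/240 (tight); labor 245/245 (tight).
From A_Bᵀ y = c: 3·y_cooling + 4·y_labor = 65; 6·y_cooling + 5·y_labor = 101.5.
Solving: y_cooling = 9, y_labor = 9.5.
compound C enters the basis when its profit ≥ yᵀa₃ = 9·3 + 9.5·3 = 55.5.

55.5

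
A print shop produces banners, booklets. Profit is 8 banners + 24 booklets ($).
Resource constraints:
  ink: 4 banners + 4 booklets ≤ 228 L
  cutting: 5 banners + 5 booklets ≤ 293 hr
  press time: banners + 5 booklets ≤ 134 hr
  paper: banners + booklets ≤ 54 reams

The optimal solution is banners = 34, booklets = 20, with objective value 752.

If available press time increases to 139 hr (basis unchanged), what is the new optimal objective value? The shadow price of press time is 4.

Δb = 5, so new z* = 752 + (4)·(5) = 752 + 20 = 772.

772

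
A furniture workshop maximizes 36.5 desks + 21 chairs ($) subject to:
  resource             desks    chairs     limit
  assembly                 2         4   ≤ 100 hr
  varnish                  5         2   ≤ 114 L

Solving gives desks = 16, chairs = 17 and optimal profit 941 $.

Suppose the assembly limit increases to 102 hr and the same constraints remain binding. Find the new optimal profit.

At the optimum: assembly uses 100 of 100 (binding); varnish uses 114 of 114 (binding).
From A_Bᵀ y = c: 2·y_assembly + 5·y_varnish = 36.5; 4·y_assembly + 2·y_varnish = 21.
→ y_assembly = 2 and y_varnish = 6.5.
Δz = y_assembly·Δb = 2 × (2) = 4, so new z* = 941 + 4 = 945.

945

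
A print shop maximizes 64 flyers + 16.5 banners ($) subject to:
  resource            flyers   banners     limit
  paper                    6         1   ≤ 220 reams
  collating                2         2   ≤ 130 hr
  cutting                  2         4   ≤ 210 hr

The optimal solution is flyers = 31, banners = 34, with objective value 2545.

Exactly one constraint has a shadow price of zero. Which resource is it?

cutting

paper: 220/220 (binding)
collating: 130/130 (binding)
cutting: 198/210 (slack 12)
By complementary slackness, a constraint with positive slack has shadow price 0 → cutting.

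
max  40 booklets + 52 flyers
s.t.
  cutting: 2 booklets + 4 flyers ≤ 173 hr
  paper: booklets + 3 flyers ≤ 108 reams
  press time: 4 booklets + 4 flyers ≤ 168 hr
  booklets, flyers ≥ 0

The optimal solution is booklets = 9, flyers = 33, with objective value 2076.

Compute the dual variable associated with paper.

6

At the optimum: cutting uses 150 of 173 (slack = 23); paper uses 108 of 108 (binding); press time uses 168 of 168 (binding).
By complementary slackness, y = 0 for the non-binding constraint.
Dual feasibility on the basic columns requires 1·y_paper + 4·y_press time = 40, 3·y_paper + 4·y_press time = 52.
This yields shadow prices y_paper = 6, y_press time = 8.5.
Shadow price of paper = 6.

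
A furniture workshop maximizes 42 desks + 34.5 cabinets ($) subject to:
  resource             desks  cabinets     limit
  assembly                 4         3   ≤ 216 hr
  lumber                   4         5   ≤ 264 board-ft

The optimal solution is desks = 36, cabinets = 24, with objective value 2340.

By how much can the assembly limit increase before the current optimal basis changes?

Binding constraints: assembly, lumber. The basis is B = [[4,3],[4,5]] with det 8.
Per unit increase in assembly, x* moves by d = (0.625, -0.5).
The basis stays optimal until cabinets reaches 0; allowable increase = 48 hr.

48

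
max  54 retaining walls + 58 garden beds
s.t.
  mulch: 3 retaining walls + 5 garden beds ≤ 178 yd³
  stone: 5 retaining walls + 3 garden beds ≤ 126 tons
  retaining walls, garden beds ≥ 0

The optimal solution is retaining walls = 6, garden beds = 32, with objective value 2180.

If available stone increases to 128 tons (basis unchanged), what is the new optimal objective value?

2192

At the optimum: mulch uses 178 of 178 (binding); stone uses 126 of 126 (binding).
Dual feasibility on the basic columns requires 3·y_mulch + 5·y_stone = 54, 5·y_mulch + 3·y_stone = 58.
This yields shadow prices y_mulch = 8, y_stone = 6.
Δz = y_stone·Δb = 6 × (2) = 12, so new z* = 2180 + 12 = 2192.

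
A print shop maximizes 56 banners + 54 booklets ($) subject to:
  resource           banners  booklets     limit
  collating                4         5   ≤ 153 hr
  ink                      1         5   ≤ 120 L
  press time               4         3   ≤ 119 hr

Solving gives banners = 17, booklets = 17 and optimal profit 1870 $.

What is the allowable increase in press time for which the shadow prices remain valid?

Binding constraints: collating, press time. The basis is B = [[4,5],[4,3]] with det -8.
Per unit increase in press time, x* moves by d = (0.625, -0.5).
The basis stays optimal until booklets reaches 0; allowable increase = 34 hr.

34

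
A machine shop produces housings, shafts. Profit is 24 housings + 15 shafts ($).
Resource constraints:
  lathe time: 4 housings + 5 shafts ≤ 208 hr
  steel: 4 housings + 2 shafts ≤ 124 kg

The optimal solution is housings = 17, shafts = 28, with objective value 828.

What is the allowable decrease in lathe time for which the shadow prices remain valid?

84

Binding constraints: lathe time, steel. The basis is B = [[4,5],[4,2]] with det -12.
Per unit decrease in lathe time, x* moves by d = (0.1667, -0.3333).
The basis stays optimal until shafts reaches 0; allowable decrease = 84 hr.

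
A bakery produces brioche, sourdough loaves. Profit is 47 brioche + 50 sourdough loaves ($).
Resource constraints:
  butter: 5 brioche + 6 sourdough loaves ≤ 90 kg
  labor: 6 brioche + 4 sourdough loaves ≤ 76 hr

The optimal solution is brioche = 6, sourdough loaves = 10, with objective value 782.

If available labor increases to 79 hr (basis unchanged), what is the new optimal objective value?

Both butter and labor are binding at x*.
The binding rows give the dual system: 5·y_butter + 6·y_labor = 47 and 6·y_butter + 4·y_labor = 50.
This yields shadow prices y_butter = 7, y_labor = 2.
Δz = y_labor·Δb = 2 × (3) = 6, so new z* = 782 + 6 = 788.

788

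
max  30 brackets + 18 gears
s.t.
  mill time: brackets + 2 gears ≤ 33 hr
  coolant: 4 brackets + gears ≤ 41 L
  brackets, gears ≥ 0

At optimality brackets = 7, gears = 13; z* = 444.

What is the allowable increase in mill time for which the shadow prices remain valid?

Binding constraints: mill time, coolant. The basis is B = [[1,2],[4,1]] with det -7.
Per unit increase in mill time, x* moves by d = (-0.1429, 0.5714).
The basis stays optimal until brackets reaches 0; allowable increase = 49 hr.

49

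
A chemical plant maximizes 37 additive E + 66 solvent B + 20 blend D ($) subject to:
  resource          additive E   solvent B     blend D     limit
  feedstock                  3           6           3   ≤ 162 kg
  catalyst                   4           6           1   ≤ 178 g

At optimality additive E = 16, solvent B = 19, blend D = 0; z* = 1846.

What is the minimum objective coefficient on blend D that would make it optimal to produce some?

25

Both feedstock and catalyst are binding at x*.
From A_Bᵀ y = c: 3·y_feedstock + 4·y_catalyst = 37; 6·y_feedstock + 6·y_catalyst = 66.
Solving: y_feedstock = 7, y_catalyst = 4.
blend D enters the basis when its profit ≥ yᵀa₃ = 7·3 + 4·1 = 25.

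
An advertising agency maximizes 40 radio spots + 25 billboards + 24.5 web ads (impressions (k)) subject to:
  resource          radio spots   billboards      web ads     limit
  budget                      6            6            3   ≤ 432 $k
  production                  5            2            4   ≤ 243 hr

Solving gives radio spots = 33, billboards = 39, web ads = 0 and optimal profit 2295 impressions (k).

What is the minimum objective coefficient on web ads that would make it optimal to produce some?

27.5

At the optimum: budget uses 432 of 432 (binding); production uses 243 of 243 (binding).
The binding rows give the dual system: 6·y_budget + 5·y_production = 40 and 6·y_budget + 2·y_production = 25.
Solving: y_budget = 2.5, y_production = 5.
web ads enters the basis when its profit ≥ yᵀa₃ = 2.5·3 + 5·4 = 27.5.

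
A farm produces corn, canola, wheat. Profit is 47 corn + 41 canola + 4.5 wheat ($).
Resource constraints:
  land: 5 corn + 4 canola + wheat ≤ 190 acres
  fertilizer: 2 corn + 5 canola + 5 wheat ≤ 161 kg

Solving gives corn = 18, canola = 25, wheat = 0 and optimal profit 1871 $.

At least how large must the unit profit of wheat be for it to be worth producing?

14

Both land and fertilizer are binding at x*.
From A_Bᵀ y = c: 5·y_land + 2·y_fertilizer = 47; 4·y_land + 5·y_fertilizer = 41.
This yields shadow prices y_land = 9, y_fertilizer = 1.
wheat enters the basis when its profit ≥ yᵀa₃ = 9·1 + 1·5 = 14.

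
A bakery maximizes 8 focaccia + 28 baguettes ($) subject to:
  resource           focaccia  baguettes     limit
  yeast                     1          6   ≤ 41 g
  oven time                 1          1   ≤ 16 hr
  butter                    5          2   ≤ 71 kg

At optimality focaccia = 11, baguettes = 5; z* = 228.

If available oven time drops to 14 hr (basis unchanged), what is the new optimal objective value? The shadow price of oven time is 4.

Δb = -2, so new z* = 228 + (4)·(-2) = 228 − 8 = 220.

220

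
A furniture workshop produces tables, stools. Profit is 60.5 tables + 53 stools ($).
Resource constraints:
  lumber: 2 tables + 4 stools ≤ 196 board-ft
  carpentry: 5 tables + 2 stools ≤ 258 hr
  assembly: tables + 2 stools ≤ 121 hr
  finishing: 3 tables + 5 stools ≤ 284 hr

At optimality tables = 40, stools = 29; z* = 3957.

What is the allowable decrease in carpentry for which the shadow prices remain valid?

160

Binding constraints: lumber, carpentry. The basis is B = [[2,4],[5,2]] with det -16.
Per unit decrease in carpentry, x* moves by d = (-0.25, 0.125).
The basis stays optimal until tables reaches 0; allowable decrease = 160 hr.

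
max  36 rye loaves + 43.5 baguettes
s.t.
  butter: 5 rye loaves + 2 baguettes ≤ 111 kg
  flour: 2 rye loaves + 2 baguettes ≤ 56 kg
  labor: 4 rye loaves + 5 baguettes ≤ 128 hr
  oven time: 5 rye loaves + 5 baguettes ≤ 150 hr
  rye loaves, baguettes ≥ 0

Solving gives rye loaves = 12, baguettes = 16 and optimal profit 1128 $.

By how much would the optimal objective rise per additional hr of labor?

7.5

Check each constraint at x*: butter 92/111 (slack 19); flour 56/56 (tight); labor 128/128 (tight); oven time 140/150 (slack 10).
By complementary slackness, y = 0 for the non-binding constraints.
From A_Bᵀ y = c: 2·y_flour + 4·y_labor = 36; 2·y_flour + 5·y_labor = 43.5.
→ y_flour = 3 and y_labor = 7.5.
Shadow price of labor = 7.5.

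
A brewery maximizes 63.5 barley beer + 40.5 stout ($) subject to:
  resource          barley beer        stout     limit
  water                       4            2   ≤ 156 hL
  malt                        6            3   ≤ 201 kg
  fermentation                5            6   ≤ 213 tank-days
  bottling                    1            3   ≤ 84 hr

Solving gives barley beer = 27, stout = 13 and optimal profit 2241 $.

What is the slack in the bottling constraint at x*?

18

bottling used = 1·27 + 3·13 = 66; slack = 84 − 66 = 18.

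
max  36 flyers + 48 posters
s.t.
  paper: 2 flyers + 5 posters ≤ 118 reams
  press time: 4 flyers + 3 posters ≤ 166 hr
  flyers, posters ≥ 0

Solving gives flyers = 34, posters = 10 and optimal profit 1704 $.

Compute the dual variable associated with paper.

Both paper and press time are binding at x*.
From A_Bᵀ y = c: 2·y_paper + 4·y_press time = 36; 5·y_paper + 3·y_press time = 48.
This yields shadow prices y_paper = 6, y_press time = 6.
Shadow price of paper = 6.

6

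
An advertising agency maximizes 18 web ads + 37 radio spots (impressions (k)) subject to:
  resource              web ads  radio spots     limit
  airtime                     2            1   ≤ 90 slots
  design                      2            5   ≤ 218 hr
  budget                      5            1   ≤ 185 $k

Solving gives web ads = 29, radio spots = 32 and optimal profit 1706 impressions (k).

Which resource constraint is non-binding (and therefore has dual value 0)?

airtime: 90/90 (binding)
design: 218/218 (binding)
budget: 177/185 (slack 8)
By complementary slackness, a constraint with positive slack has shadow price 0 → budget.

budget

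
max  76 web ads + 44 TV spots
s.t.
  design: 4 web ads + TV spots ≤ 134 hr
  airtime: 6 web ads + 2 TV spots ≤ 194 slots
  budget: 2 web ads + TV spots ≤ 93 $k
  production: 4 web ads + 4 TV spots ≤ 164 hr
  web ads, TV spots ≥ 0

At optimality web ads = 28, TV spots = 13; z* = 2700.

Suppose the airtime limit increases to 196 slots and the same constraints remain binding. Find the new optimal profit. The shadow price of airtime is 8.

2716

Δb = 2, so new z* = 2700 + (8)·(2) = 2700 + 16 = 2716.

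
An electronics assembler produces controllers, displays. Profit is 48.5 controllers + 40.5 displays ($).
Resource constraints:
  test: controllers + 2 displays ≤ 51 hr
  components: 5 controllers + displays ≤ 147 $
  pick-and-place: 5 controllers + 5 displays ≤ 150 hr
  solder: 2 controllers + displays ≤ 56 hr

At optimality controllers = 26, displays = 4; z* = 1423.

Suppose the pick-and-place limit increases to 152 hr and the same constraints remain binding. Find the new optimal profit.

1436

At the optimum: test uses 34 of 51 (slack = 17); components uses 134 of 147 (slack = 13); pick-and-place uses 150 of 150 (binding); solder uses 56 of 56 (binding).
Since test, components are not tight, their duals are 0.
From A_Bᵀ y = c: 5·y_pick-and-place + 2·y_solder = 48.5; 5·y_pick-and-place + 1·y_solder = 40.5.
This yields shadow prices y_pick-and-place = 6.5, y_solder = 8.
Δz = y_pick-and-place·Δb = 6.5 × (2) = 13, so new z* = 1423 + 13 = 1436.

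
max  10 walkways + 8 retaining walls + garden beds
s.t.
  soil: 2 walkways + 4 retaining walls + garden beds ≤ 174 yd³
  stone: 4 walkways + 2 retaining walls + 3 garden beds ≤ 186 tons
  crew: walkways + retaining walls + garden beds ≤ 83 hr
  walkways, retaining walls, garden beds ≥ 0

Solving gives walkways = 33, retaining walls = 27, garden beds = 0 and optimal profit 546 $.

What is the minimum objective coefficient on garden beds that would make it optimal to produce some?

Check each constraint at x*: soil 174/174 (tight); stone 186/186 (tight); crew 60/83 (slack 23).
Since crew is not tight, its dual is 0.
The binding rows give the dual system: 2·y_soil + 4·y_stone = 10 and 4·y_soil + 2·y_stone = 8.
→ y_soil = 1 and y_stone = 2.
garden beds enters the basis when its profit ≥ yᵀa₃ = 1·1 + 2·3 = 7.

7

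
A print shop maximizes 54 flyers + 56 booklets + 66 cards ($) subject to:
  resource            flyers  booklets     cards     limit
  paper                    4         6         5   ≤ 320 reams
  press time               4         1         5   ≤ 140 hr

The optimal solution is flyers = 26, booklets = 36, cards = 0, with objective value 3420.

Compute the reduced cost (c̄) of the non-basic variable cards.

-1.5

Check each constraint at x*: paper 320/320 (tight); press time 140/140 (tight).
From A_Bᵀ y = c: 4·y_paper + 4·y_press time = 54; 6·y_paper + 1·y_press time = 56.
Solving: y_paper = 8.5, y_press time = 5.
Reduced cost of cards: c₃ − yᵀa₃ = 66 − (8.5·5 + 5·5) = 66 − 67.5 = -1.5.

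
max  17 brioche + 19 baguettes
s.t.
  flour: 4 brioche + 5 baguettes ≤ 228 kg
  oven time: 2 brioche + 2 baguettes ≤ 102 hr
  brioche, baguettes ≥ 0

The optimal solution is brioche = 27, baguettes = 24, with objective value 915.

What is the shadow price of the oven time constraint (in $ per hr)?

Check each constraint at x*: flour 228/228 (tight); oven time 102/102 (tight).
From A_Bᵀ y = c: 4·y_flour + 2·y_oven time = 17; 5·y_flour + 2·y_oven time = 19.
Solving: y_flour = 2, y_oven time = 4.5.
Shadow price of oven time = 4.5.

4.5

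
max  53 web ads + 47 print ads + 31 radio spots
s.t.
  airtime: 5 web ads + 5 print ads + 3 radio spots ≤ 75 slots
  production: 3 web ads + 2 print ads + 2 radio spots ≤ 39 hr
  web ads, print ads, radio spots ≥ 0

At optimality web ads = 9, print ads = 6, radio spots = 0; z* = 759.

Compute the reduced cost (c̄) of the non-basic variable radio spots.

Both airtime and production are binding at x*.
From A_Bᵀ y = c: 5·y_airtime + 3·y_production = 53; 5·y_airtime + 2·y_production = 47.
This yields shadow prices y_airtime = 7, y_production = 6.
Reduced cost of radio spots: c₃ − yᵀa₃ = 31 − (7·3 + 6·2) = 31 − 33 = -2.

-2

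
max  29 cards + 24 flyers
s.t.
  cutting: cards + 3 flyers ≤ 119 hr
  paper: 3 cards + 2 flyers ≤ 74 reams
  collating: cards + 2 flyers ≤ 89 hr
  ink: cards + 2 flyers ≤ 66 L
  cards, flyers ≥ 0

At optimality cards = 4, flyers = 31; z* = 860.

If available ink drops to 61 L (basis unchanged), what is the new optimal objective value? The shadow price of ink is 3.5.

Δb = -5, so new z* = 860 + (3.5)·(-5) = 860 − 17.5 = 842.5.

842.5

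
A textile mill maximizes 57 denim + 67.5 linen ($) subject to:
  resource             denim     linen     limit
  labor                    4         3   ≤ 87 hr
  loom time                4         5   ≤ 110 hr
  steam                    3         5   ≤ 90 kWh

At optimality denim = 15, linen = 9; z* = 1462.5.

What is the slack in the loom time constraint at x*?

loom time used = 4·15 + 5·9 = 105; slack = 110 − 105 = 5.

5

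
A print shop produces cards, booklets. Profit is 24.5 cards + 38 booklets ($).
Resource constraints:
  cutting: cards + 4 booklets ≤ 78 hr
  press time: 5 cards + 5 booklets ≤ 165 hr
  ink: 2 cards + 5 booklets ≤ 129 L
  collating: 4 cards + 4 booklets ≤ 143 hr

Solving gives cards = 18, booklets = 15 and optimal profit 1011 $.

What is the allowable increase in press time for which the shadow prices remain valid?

Binding constraints: cutting, press time. The basis is B = [[1,4],[5,5]] with det -15.
Per unit increase in press time, x* moves by d = (0.2667, -0.0667).
The basis stays optimal until collating becomes binding; allowable increase = 13.75 hr.

13.75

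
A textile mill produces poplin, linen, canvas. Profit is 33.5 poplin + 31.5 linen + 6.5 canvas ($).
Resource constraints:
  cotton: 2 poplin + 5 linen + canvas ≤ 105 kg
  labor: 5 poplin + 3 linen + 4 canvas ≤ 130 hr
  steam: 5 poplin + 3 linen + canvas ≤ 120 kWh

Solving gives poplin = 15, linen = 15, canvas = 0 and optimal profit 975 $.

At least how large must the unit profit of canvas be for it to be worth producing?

Binding: cotton and steam. Non-binding: labor (10 unused).
Since labor is not tight, its dual is 0.
The binding rows give the dual system: 2·y_cotton + 5·y_steam = 33.5 and 5·y_cotton + 3·y_steam = 31.5.
Solving: y_cotton = 3, y_steam = 5.5.
canvas enters the basis when its profit ≥ yᵀa₃ = 3·1 + 5.5·1 = 8.5.

8.5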